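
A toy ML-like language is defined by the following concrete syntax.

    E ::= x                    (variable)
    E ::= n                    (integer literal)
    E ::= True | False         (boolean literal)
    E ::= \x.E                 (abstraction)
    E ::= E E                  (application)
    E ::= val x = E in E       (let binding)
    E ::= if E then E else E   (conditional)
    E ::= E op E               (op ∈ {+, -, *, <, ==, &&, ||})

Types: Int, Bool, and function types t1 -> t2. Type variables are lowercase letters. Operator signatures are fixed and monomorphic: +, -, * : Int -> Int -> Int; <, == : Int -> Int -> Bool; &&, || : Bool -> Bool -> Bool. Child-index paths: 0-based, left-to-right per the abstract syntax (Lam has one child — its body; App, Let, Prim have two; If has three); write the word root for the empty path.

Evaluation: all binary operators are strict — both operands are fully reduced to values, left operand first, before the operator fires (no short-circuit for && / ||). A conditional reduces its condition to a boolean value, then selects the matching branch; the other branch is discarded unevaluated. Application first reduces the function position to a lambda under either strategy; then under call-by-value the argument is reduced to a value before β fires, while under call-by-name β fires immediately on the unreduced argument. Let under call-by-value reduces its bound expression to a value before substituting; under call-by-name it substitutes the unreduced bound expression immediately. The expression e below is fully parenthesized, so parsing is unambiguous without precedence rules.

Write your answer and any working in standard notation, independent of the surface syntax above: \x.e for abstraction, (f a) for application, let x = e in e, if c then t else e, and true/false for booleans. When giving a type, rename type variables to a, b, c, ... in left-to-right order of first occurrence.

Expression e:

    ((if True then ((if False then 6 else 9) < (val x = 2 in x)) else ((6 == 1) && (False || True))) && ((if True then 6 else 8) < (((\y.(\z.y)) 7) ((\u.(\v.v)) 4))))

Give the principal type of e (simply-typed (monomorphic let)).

Trace:
  unify Bool ~ Bool
  unify Bool ~ Bool
  unify Int ~ Int
  unify Int ~ Int
let x : Int
x : Int
  unify Int ~ Int
  unify Int ~ Int
  unify Int ~ Int
  unify Bool ~ Bool
  unify Bool ~ Bool
  unify Bool ~ Bool
  unify Bool ~ Bool
  unify Bool ~ Bool
  unify Bool ~ Bool
  unify Bool ~ Bool
  unify Int ~ Int
  unify Int ~ Int
y : a
\z._ : b -> a
\y._ : a -> b -> a
  unify a -> b -> a ~ Int -> c
  unify a ~ Int
  unify b -> Int ~ c
_ _ : b -> Int
v : e
\v._ : e -> e
\u._ : d -> e -> e
  unify d -> e -> e ~ Int -> f
  unify d ~ Int
  unify e -> e ~ f
_ _ : e -> e
  unify b -> Int ~ (e -> e) -> g
  unify b ~ e -> e
  unify Int ~ g
_ _ : Int
  unify Int ~ Int
  unify Bool ~ Bool

Answer: Bool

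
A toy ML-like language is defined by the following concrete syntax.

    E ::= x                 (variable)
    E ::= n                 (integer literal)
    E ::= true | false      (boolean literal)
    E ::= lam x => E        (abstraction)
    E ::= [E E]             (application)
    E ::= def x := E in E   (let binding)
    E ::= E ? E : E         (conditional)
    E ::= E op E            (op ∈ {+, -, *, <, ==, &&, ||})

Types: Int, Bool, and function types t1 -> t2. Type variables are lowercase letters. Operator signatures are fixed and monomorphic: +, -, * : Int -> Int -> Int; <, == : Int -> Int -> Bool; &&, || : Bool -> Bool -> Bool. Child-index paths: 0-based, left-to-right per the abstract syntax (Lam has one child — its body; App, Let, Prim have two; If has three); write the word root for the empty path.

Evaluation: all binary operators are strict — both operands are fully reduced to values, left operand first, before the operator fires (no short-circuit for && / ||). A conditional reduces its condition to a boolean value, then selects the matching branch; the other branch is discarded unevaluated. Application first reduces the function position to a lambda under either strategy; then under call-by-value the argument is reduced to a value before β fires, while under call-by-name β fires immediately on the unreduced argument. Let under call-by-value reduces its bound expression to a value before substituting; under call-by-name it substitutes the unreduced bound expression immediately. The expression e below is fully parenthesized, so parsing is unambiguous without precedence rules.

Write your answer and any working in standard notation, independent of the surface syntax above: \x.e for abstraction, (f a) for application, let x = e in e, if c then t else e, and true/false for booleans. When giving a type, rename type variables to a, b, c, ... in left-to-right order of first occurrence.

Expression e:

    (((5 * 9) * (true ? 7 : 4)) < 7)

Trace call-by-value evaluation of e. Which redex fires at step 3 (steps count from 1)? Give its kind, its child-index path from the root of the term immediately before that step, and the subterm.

Answer: delta at 0 : (45 * 7)

Derivation:
step 0: (((5 * 9) * (if true then 7 else 4)) < 7)
step 1: [delta@0.0] ((45 * (if true then 7 else 4)) < 7)
step 2: [if@0.1] ((45 * 7) < 7)
step 3: [delta@0] (315 < 7)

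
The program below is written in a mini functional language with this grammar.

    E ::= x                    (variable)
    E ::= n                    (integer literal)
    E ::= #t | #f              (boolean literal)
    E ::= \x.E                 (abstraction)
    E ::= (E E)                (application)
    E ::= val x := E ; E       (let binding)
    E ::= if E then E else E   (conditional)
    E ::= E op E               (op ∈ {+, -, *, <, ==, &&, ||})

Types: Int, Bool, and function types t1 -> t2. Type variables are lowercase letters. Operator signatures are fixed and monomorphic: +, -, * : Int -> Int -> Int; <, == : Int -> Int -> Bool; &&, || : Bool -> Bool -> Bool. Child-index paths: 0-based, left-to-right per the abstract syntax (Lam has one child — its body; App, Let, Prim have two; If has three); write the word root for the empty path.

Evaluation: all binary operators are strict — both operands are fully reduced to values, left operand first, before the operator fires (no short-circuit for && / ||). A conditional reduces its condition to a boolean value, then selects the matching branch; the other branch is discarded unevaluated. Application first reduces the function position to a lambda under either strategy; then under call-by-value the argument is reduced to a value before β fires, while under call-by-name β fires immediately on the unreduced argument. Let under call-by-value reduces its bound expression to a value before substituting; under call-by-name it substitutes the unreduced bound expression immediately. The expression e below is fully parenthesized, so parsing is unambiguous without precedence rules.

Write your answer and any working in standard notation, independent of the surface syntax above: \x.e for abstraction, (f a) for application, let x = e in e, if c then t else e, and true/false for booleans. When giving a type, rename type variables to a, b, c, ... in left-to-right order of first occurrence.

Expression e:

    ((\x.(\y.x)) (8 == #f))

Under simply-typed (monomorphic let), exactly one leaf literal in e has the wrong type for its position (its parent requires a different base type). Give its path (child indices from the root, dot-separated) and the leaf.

Answer: 1.1 : false

Working:
x : a
\y._ : b -> a
\x._ : a -> b -> a
  unify Int ~ Int
  unify Bool ~ Int
  FAIL: mismatch Bool ~ Int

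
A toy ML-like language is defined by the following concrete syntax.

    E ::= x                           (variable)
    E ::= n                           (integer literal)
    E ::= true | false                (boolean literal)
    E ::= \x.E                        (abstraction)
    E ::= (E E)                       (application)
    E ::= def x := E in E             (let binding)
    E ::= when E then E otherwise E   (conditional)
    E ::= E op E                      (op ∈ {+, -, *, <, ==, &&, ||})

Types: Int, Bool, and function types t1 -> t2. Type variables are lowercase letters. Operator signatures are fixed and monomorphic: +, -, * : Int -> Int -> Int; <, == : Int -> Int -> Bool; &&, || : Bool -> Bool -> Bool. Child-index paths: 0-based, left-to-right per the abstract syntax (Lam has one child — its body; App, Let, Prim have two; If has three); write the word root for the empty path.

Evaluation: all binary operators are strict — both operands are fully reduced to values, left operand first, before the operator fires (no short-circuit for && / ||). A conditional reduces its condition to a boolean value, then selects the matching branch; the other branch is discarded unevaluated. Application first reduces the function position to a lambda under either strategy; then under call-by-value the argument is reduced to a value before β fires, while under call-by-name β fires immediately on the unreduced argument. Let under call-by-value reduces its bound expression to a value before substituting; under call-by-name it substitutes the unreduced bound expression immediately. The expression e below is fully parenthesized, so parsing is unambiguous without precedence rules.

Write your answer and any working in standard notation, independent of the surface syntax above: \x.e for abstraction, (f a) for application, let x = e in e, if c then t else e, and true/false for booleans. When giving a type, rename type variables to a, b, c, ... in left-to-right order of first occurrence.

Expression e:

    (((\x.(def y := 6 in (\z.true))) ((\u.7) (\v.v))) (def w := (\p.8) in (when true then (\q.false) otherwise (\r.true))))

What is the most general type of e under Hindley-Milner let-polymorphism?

Answer: Bool

Trace:
let y : Int
\z._ : b -> Bool
\x._ : a -> b -> Bool
\u._ : c -> Int
v : d
\v._ : d -> d
  unify c -> Int ~ (d -> d) -> e
  unify c ~ d -> d
  unify Int ~ e
_ _ : Int
  unify a -> b -> Bool ~ Int -> f
  unify a ~ Int
  unify b -> Bool ~ f
_ _ : b -> Bool
\p._ : g -> Int
let w : forall. g -> Int
  unify Bool ~ Bool
\q._ : h -> Bool
\r._ : i -> Bool
  unify h -> Bool ~ i -> Bool
  unify h ~ i
  unify Bool ~ Bool
  unify b -> Bool ~ (i -> Bool) -> j
  unify b ~ i -> Bool
  unify Bool ~ j
_ _ : Bool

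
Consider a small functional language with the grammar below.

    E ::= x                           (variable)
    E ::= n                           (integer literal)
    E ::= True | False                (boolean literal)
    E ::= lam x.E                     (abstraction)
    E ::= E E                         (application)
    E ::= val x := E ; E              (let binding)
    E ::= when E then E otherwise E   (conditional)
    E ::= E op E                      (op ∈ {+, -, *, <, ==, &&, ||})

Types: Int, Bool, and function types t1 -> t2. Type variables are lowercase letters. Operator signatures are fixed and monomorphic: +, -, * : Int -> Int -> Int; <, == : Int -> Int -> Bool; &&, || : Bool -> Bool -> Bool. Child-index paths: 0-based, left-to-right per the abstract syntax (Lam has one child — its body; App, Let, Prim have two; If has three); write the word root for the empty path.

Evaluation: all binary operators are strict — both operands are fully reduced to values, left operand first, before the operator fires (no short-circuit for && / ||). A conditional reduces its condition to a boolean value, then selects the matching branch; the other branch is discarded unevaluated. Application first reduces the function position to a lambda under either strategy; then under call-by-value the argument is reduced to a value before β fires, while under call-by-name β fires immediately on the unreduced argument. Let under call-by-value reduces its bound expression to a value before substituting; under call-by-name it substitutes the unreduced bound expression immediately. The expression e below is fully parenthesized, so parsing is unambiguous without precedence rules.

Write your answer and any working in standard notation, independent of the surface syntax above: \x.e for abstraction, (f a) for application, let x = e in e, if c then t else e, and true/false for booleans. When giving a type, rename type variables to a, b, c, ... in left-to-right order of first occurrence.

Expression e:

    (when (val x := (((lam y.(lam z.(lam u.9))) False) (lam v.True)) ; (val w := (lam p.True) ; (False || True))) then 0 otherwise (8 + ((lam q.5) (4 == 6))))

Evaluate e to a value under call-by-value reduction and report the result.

Trace:
step 0: (if (let x = (((\y.(\z.(\u.9))) false) (\v.true)) in (let w = (\p.true) in (false || true))) then 0 else (8 + ((\q.5) (4 == 6))))
step 1: [beta@0.0.0] (if (let x = ((\z.(\u.9)) (\v.true)) in (let w = (\p.true) in (false || true))) then 0 else (8 + ((\q.5) (4 == 6))))
step 2: [beta@0.0] (if (let x = (\u.9) in (let w = (\p.true) in (false || true))) then 0 else (8 + ((\q.5) (4 == 6))))
step 3: [let@0] (if (let w = (\p.true) in (false || true)) then 0 else (8 + ((\q.5) (4 == 6))))
step 4: [let@0] (if (false || true) then 0 else (8 + ((\q.5) (4 == 6))))
step 5: [delta@0] (if true then 0 else (8 + ((\q.5) (4 == 6))))
step 6: [if@root] 0

Answer: 0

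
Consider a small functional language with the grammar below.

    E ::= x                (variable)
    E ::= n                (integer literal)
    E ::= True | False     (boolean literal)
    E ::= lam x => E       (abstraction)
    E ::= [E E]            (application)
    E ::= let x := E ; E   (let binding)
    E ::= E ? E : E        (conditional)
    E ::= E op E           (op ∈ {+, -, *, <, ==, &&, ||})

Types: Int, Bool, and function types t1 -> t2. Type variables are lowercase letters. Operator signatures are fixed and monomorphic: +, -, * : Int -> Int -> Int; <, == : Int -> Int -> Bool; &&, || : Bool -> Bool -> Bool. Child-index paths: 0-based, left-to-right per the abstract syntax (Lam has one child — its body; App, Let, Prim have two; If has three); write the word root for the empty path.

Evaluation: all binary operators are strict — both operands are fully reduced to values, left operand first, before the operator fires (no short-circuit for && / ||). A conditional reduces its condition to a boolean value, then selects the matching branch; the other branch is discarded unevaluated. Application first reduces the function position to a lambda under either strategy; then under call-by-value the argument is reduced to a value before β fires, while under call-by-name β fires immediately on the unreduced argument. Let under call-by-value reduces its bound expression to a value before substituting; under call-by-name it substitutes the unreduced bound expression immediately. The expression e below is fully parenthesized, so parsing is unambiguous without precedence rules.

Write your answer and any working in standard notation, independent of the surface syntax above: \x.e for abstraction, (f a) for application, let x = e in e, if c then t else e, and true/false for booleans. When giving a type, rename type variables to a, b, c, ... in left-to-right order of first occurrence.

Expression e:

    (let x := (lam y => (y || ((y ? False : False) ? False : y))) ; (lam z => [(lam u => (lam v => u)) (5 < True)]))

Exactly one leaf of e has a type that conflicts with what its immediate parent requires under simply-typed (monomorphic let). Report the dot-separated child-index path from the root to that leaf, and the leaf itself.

Trace:
y : a
  unify a ~ Bool
y : Bool
  unify Bool ~ Bool
  unify Bool ~ Bool
  unify Bool ~ Bool
y : Bool
  unify Bool ~ Bool
  unify Bool ~ Bool
\y._ : Bool -> Bool
let x : Bool -> Bool
u : c
\v._ : d -> c
\u._ : c -> d -> c
  unify Int ~ Int
  unify Bool ~ Int
  FAIL: mismatch Bool ~ Int

Answer: 1.0.1.1 : true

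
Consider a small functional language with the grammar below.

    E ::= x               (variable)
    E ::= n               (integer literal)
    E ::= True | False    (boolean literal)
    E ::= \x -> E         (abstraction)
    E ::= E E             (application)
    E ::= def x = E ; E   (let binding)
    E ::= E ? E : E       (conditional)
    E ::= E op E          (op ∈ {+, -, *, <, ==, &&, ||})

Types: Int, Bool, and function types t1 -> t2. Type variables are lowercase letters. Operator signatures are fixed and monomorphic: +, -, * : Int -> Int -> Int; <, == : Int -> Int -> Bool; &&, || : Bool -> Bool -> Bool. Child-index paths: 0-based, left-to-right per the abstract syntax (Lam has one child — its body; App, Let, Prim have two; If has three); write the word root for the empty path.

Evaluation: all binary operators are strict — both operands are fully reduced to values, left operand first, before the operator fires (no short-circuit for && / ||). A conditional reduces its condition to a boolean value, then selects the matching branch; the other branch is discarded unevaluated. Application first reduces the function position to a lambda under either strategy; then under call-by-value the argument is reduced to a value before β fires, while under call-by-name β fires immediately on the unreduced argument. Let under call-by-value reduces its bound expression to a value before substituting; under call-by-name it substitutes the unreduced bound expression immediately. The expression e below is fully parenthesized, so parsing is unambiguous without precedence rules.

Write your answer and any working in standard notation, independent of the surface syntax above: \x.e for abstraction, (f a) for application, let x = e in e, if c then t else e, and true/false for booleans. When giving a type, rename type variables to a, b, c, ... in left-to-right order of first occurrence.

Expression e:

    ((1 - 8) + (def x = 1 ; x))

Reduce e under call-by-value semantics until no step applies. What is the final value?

Answer: -6

Working:
step 0: ((1 - 8) + (let x = 1 in x))
step 1: [delta@0] (-7 + (let x = 1 in x))
step 2: [let@1] (-7 + 1)
step 3: [delta@root] -6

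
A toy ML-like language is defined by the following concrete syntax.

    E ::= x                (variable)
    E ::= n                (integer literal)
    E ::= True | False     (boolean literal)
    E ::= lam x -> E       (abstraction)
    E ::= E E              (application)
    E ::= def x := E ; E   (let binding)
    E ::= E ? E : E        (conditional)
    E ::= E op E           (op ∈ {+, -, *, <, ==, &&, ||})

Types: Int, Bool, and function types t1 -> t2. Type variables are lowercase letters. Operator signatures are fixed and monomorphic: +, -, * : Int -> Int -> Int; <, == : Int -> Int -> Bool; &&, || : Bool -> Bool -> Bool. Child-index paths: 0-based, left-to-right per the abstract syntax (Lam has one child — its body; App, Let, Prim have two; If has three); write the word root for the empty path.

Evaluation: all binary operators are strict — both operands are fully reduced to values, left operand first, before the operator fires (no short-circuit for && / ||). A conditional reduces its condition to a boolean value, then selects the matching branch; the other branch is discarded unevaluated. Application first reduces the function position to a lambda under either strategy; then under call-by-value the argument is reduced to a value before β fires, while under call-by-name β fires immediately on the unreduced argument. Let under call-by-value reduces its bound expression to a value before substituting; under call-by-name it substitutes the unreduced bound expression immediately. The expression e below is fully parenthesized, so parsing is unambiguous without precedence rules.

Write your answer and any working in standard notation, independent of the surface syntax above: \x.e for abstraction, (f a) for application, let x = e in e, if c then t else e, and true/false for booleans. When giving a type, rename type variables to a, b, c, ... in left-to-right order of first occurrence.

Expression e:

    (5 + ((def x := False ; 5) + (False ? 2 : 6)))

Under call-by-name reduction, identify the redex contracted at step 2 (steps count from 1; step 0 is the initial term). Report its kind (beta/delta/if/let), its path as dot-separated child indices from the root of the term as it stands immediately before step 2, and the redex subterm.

Answer: if at 1.1 : (if false then 2 else 6)

Trace:
step 0: (5 + ((let x = false in 5) + (if false then 2 else 6)))
step 1: [let@1.0] (5 + (5 + (if false then 2 else 6)))
step 2: [if@1.1] (5 + (5 + 6))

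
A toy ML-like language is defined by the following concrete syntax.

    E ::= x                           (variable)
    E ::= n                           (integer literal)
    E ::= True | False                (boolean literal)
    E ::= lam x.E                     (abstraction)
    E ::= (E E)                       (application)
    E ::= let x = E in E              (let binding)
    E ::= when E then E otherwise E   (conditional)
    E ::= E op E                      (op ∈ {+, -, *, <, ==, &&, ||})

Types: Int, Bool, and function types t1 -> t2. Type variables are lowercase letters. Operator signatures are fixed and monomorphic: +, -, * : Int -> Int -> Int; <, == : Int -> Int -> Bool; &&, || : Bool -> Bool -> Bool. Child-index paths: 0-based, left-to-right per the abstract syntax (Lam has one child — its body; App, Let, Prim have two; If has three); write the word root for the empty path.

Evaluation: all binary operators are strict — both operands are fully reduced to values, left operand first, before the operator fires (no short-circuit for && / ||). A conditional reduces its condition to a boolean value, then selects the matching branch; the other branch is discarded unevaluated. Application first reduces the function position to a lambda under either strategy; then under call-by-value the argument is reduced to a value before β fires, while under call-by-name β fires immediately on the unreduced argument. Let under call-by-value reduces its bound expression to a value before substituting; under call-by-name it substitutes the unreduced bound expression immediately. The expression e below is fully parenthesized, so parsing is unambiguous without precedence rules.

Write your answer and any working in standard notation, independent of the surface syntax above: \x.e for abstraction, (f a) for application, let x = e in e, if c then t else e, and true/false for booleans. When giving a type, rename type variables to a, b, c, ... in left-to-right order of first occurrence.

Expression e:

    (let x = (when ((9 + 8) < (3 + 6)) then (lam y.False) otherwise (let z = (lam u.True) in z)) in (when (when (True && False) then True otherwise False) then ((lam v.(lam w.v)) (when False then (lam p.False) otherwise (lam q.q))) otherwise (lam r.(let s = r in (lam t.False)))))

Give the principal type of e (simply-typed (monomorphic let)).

Answer: a -> Bool -> Bool

Working:
  unify Int ~ Int
  unify Int ~ Int
  unify Int ~ Int
  unify Int ~ Int
  unify Int ~ Int
  unify Int ~ Int
  unify Bool ~ Bool
\y._ : a -> Bool
\u._ : b -> Bool
let z : b -> Bool
z : b -> Bool
  unify a -> Bool ~ b -> Bool
  unify a ~ b
  unify Bool ~ Bool
let x : b -> Bool
  unify Bool ~ Bool
  unify Bool ~ Bool
  unify Bool ~ Bool
  unify Bool ~ Bool
  unify Bool ~ Bool
v : c
\w._ : d -> c
\v._ : c -> d -> c
  unify Bool ~ Bool
\p._ : e -> Bool
q : f
\q._ : f -> f
  unify e -> Bool ~ f -> f
  unify e ~ f
  unify Bool ~ f
  unify c -> d -> c ~ (Bool -> Bool) -> g
  unify c ~ Bool -> Bool
  unify d -> Bool -> Bool ~ g
_ _ : d -> Bool -> Bool
r : h
let s : h
\t._ : i -> Bool
\r._ : h -> i -> Bool
  unify d -> Bool -> Bool ~ h -> i -> Bool
  unify d ~ h
  unify Bool -> Bool ~ i -> Bool
  unify Bool ~ i
  unify Bool ~ Bool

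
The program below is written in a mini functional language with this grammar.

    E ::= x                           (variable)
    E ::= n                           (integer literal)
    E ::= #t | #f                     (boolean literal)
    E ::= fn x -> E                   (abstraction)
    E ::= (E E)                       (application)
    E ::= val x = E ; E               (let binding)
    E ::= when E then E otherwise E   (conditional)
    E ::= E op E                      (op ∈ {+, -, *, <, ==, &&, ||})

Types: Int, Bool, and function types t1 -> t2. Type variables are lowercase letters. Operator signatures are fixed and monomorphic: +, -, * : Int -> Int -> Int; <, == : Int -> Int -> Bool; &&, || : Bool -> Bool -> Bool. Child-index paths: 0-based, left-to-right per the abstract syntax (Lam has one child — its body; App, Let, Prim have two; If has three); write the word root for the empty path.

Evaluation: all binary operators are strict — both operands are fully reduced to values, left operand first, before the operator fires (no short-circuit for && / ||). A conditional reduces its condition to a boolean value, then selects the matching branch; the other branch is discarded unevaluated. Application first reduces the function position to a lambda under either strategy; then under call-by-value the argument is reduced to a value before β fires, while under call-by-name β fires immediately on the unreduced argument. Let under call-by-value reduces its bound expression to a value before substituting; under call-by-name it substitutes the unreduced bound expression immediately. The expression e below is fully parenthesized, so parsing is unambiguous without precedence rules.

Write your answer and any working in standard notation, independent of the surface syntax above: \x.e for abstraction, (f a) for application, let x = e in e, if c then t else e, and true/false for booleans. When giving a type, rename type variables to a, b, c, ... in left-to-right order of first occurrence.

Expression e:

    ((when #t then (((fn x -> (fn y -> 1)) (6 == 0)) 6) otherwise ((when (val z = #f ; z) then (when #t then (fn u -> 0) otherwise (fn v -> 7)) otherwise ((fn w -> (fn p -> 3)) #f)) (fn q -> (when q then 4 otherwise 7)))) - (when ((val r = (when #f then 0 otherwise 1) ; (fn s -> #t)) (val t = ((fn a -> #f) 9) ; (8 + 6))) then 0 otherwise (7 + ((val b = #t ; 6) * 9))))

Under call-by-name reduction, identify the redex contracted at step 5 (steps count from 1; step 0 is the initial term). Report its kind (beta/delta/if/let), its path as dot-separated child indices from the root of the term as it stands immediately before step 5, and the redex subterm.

Working:
step 0: ((if true then (((\x.(\y.1)) (6 == 0)) 6) else ((if (let z = false in z) then (if true then (\u.0) else (\v.7)) else ((\w.(\p.3)) false)) (\q.(if q then 4 else 7)))) - (if ((let r = (if false then 0 else 1) in (\s.true)) (let t = ((\a.false) 9) in (8 + 6))) then 0 else (7 + ((let b = true in 6) * 9))))
step 1: [if@0] ((((\x.(\y.1)) (6 == 0)) 6) - (if ((let r = (if false then 0 else 1) in (\s.true)) (let t = ((\a.false) 9) in (8 + 6))) then 0 else (7 + ((let b = true in 6) * 9))))
step 2: [beta@0.0] (((\y.1) 6) - (if ((let r = (if false then 0 else 1) in (\s.true)) (let t = ((\a.false) 9) in (8 + 6))) then 0 else (7 + ((let b = true in 6) * 9))))
step 3: [beta@0] (1 - (if ((let r = (if false then 0 else 1) in (\s.true)) (let t = ((\a.false) 9) in (8 + 6))) then 0 else (7 + ((let b = true in 6) * 9))))
step 4: [let@1.0.0] (1 - (if ((\s.true) (let t = ((\a.false) 9) in (8 + 6))) then 0 else (7 + ((let b = true in 6) * 9))))
step 5: [beta@1.0] (1 - (if true then 0 else (7 + ((let b = true in 6) * 9))))

Answer: beta at 1.0 : ((\s.true) (let t = ((\a.false) 9) in (8 + 6)))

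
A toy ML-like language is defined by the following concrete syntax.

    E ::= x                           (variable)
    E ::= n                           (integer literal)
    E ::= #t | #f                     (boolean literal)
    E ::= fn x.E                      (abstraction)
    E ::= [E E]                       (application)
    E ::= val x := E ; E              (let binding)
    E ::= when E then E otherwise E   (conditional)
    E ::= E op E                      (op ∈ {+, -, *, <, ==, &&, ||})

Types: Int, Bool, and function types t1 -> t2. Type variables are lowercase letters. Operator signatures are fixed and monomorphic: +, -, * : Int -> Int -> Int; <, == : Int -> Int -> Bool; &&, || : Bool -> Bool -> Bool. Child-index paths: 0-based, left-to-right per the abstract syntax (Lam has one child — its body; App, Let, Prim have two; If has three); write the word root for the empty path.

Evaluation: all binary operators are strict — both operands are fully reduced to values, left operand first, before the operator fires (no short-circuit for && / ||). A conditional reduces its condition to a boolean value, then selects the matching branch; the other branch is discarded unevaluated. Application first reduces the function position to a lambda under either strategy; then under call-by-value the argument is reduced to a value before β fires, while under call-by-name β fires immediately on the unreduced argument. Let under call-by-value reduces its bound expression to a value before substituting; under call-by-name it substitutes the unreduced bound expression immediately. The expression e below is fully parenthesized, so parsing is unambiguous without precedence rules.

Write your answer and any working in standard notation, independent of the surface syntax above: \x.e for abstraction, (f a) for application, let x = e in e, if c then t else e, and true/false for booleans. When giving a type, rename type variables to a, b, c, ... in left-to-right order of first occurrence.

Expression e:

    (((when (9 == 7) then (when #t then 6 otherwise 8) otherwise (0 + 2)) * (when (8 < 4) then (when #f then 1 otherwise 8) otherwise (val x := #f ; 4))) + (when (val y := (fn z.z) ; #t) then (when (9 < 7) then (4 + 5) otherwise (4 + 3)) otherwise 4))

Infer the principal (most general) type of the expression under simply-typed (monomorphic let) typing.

Answer: Int

Trace:
  unify Int ~ Int
  unify Int ~ Int
  unify Bool ~ Bool
  unify Bool ~ Bool
  unify Int ~ Int
  unify Int ~ Int
  unify Int ~ Int
  unify Int ~ Int
  unify Int ~ Int
  unify Int ~ Int
  unify Int ~ Int
  unify Bool ~ Bool
  unify Bool ~ Bool
  unify Int ~ Int
let x : Bool
  unify Int ~ Int
  unify Int ~ Int
  unify Int ~ Int
z : a
\z._ : a -> a
let y : a -> a
  unify Bool ~ Bool
  unify Int ~ Int
  unify Int ~ Int
  unify Bool ~ Bool
  unify Int ~ Int
  unify Int ~ Int
  unify Int ~ Int
  unify Int ~ Int
  unify Int ~ Int
  unify Int ~ Int
  unify Int ~ Int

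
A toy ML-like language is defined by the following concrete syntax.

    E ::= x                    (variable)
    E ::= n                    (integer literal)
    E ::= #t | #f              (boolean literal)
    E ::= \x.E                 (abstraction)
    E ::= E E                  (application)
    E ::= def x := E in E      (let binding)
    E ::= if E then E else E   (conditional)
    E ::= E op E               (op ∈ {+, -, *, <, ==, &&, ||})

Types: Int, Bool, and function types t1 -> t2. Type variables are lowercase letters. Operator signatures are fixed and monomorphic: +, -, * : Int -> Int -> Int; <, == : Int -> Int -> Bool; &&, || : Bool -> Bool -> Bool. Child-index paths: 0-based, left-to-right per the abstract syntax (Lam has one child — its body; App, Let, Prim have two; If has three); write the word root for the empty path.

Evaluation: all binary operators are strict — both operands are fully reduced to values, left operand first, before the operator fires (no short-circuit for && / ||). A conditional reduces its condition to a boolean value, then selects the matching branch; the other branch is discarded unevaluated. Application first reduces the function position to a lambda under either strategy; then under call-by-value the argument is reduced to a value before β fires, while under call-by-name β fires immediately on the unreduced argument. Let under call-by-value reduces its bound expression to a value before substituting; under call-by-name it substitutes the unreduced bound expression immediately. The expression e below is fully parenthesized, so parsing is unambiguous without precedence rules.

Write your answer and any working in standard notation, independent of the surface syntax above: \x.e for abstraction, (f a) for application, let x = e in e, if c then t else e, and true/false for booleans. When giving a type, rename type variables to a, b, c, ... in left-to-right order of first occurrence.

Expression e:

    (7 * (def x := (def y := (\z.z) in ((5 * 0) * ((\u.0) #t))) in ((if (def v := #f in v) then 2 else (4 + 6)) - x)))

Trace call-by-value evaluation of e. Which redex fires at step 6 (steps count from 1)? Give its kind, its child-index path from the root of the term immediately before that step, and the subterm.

Answer: let at 1.0.0 : (let v = false in v)

Working:
step 0: (7 * (let x = (let y = (\z.z) in ((5 * 0) * ((\u.0) true))) in ((if (let v = false in v) then 2 else (4 + 6)) - x)))
step 1: [let@1.0] (7 * (let x = ((5 * 0) * ((\u.0) true)) in ((if (let v = false in v) then 2 else (4 + 6)) - x)))
step 2: [delta@1.0.0] (7 * (let x = (0 * ((\u.0) true)) in ((if (let v = false in v) then 2 else (4 + 6)) - x)))
step 3: [beta@1.0.1] (7 * (let x = (0 * 0) in ((if (let v = false in v) then 2 else (4 + 6)) - x)))
step 4: [delta@1.0] (7 * (let x = 0 in ((if (let v = false in v) then 2 else (4 + 6)) - x)))
step 5: [let@1] (7 * ((if (let v = false in v) then 2 else (4 + 6)) - 0))
step 6: [let@1.0.0] (7 * ((if false then 2 else (4 + 6)) - 0))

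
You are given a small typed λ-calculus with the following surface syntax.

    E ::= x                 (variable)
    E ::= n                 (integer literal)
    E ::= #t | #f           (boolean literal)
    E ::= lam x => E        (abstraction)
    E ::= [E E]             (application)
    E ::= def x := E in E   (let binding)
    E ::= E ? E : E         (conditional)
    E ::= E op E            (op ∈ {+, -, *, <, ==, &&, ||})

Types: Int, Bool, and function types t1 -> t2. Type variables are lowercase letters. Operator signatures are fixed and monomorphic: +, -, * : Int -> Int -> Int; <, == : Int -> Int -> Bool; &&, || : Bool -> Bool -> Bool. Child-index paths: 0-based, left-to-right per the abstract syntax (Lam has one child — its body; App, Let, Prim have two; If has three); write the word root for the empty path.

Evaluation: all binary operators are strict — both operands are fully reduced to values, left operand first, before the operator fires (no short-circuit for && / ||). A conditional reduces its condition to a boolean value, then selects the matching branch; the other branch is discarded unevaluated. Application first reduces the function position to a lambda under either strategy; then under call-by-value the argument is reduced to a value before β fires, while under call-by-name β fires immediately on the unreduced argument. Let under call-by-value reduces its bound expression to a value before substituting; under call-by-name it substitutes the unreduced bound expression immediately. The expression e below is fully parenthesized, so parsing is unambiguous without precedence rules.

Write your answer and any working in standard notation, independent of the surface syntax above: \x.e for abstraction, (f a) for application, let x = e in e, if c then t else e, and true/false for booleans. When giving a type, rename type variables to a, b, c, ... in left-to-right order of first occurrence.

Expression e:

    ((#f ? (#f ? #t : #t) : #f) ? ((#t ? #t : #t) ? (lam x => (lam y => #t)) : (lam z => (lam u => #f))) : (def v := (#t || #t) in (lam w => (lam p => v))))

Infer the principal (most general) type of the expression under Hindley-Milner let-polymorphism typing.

Derivation:
  unify Bool ~ Bool
  unify Bool ~ Bool
  unify Bool ~ Bool
  unify Bool ~ Bool
  unify Bool ~ Bool
  unify Bool ~ Bool
  unify Bool ~ Bool
  unify Bool ~ Bool
\y._ : b -> Bool
\x._ : a -> b -> Bool
\u._ : d -> Bool
\z._ : c -> d -> Bool
  unify a -> b -> Bool ~ c -> d -> Bool
  unify a ~ c
  unify b -> Bool ~ d -> Bool
  unify b ~ d
  unify Bool ~ Bool
  unify Bool ~ Bool
  unify Bool ~ Bool
let v : Bool
v : Bool
\p._ : f -> Bool
\w._ : e -> f -> Bool
  unify c -> d -> Bool ~ e -> f -> Bool
  unify c ~ e
  unify d -> Bool ~ f -> Bool
  unify d ~ f
  unify Bool ~ Bool

Answer: a -> b -> Bool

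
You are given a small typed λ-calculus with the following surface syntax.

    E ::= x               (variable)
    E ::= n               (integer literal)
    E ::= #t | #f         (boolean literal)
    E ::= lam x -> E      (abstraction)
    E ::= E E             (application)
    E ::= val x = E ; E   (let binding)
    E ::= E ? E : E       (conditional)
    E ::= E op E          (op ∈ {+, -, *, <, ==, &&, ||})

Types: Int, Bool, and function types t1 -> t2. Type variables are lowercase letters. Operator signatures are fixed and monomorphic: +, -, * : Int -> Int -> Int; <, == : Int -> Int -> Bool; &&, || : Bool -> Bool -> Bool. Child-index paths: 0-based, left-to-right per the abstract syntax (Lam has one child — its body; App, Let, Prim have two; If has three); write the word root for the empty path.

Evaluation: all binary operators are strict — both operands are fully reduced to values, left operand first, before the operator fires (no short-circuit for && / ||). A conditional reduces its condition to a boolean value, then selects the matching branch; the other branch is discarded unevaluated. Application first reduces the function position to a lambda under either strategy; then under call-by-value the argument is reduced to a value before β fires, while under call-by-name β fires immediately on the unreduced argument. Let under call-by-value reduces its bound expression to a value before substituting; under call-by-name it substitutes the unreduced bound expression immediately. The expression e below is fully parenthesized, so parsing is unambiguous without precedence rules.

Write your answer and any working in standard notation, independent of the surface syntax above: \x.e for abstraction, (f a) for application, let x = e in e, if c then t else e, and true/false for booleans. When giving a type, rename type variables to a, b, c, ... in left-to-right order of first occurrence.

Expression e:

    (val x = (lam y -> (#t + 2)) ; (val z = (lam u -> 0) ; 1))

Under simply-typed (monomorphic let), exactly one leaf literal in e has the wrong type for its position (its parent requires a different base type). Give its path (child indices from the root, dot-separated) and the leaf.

Derivation:
  unify Bool ~ Int
  FAIL: mismatch Bool ~ Int

Answer: 0.0.0 : true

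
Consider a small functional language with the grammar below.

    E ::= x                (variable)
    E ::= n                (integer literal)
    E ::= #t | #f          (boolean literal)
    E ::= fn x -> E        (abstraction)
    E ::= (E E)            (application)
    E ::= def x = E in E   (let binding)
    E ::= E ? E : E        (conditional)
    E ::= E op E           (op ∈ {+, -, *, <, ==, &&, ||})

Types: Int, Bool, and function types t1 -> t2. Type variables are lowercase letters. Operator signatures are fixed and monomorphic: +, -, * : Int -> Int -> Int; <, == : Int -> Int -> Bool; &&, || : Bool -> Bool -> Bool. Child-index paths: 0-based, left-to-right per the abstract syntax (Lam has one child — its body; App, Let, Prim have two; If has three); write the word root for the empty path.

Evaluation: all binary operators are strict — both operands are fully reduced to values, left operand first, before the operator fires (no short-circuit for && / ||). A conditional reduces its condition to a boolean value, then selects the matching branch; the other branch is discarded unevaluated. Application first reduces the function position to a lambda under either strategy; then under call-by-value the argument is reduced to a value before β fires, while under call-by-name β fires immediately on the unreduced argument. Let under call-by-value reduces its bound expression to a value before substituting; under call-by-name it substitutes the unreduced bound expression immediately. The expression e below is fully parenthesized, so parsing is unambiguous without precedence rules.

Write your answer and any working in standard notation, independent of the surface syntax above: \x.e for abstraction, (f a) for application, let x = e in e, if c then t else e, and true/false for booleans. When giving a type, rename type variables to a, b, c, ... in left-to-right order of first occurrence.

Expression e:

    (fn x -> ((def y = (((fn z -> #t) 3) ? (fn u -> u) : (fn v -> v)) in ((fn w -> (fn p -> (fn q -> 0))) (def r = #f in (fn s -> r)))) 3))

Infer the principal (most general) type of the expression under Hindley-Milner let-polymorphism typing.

Answer: a -> b -> Int

Working:
\z._ : b -> Bool
  unify b -> Bool ~ Int -> c
  unify b ~ Int
  unify Bool ~ c
_ _ : Bool
  unify Bool ~ Bool
u : d
\u._ : d -> d
v : e
\v._ : e -> e
  unify d -> d ~ e -> e
  unify d ~ e
  unify e ~ e
let y : forall. e -> e
\q._ : h -> Int
\p._ : g -> h -> Int
\w._ : f -> g -> h -> Int
let r : Bool
r : Bool
\s._ : i -> Bool
  unify f -> g -> h -> Int ~ (i -> Bool) -> j
  unify f ~ i -> Bool
  unify g -> h -> Int ~ j
_ _ : g -> h -> Int
  unify g -> h -> Int ~ Int -> k
  unify g ~ Int
  unify h -> Int ~ k
_ _ : h -> Int
\x._ : a -> h -> Int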